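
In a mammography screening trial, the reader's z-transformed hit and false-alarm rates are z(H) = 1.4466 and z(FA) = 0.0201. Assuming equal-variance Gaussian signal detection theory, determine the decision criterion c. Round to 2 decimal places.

c = −½·[z(H) + z(FA)] = −½·(1.4466 + 0.0201) = -0.73335

c = -0.73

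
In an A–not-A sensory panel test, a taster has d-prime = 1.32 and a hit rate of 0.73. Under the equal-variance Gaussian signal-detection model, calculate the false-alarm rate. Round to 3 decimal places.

z(hit rate) = z(0.73) = 0.6128
z(FA) = z(H) − d' = 0.6128 − 1.32 = -0.7072
false-alarm rate = Φ(-0.7072) = 0.2397

false-alarm rate = 0.240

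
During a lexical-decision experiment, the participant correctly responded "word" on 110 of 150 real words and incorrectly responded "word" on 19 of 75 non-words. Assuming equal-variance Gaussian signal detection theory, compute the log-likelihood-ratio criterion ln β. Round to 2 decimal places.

H = 110/150 = 0.7333
FA = 19/75 = 0.2533
z(H) = z(0.7333) = 0.623
z(FA) = z(0.2533) = -0.664
ln β = −½·[z(H)² − z(FA)²] = −0.5 × (0.388 − 0.441) = 0.0265

ln β = 0.03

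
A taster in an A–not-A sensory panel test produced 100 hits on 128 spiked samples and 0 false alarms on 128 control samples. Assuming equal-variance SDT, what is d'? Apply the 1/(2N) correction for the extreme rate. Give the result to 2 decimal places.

The false-alarm rate is 0/128 = 0, so apply the 1/(2N) correction: FA → 1/(2·128) = 0.00391.
z(H) = z(0.78125) = 0.776
z(FA) = z(0.00391) = -2.660
d' = 0.776 − (-2.660) = 3.436

d' = 3.44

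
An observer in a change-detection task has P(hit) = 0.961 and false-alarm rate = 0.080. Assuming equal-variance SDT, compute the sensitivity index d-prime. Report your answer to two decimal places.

d-prime = 3.17

z(0.961) = 1.7624, z(0.080) = -1.4051
d' = z(H) − z(FA) = 1.7624 − (-1.4051) = 3.1675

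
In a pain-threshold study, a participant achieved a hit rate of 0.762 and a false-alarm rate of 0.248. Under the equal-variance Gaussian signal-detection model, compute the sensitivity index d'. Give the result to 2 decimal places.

d' = 1.39

z(H) = 0.713
z(FA) = -0.681
d' = z(H) − z(FA) = 0.713 − (-0.681) = 1.394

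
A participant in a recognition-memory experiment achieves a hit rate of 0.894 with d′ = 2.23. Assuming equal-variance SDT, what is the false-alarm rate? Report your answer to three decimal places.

false-alarm rate = 0.163

z(hit rate) = z(0.894) = 1.2481
z(FA) = z(H) − d' = 1.2481 − 2.23 = -0.9819
false-alarm rate = Φ(-0.9819) = 0.1631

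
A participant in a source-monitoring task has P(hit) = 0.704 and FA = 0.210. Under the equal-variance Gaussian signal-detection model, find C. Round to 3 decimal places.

C = 0.135

Φ⁻¹(H) = Φ⁻¹(0.704) = 0.5359
Φ⁻¹(FA) = Φ⁻¹(0.210) = -0.8064
c = −½·[z(H) + z(FA)] = −0.5 × (0.5359 + (-0.8064)) = 0.13525
c > 0: the participant has a conservative response bias.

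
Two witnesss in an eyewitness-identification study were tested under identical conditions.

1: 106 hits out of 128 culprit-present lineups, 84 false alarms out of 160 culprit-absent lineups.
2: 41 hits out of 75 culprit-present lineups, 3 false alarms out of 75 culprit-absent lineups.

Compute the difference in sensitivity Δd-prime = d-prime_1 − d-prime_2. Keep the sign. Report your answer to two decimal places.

1: z(0.8281) = 0.947, z(0.5250) = 0.063, d' = 0.884
2: z(0.5467) = 0.117, z(0.0400) = -1.751, d' = 1.868
Δd' = d'_1 − d'_2 = 0.884 − 1.868 = -0.984
2 has the higher sensitivity.

Δd-prime = -0.98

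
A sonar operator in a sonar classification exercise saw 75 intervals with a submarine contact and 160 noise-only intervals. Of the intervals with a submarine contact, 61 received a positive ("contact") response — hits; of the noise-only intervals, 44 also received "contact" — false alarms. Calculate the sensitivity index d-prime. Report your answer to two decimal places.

d-prime = 1.49

H = 61/75 = 0.8133
FA = 44/160 = 0.2750
Φ⁻¹(H) = 0.8901
Φ⁻¹(FA) = -0.5978
d' = z(H) − z(FA) = 0.8901 − (-0.5978) = 1.4879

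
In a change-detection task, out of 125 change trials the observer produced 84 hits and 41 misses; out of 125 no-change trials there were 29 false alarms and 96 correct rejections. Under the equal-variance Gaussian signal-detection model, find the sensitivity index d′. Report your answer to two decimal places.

H = 84/125 = 0.6720
FA = 29/125 = 0.2320
z(0.6720) = 0.4454, z(0.2320) = -0.7323
d' = z(H) − z(FA) = 0.4454 − (-0.7323) = 1.1777

d′ = 1.18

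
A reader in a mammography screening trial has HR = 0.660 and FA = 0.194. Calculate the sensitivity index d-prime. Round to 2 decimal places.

Φ⁻¹(H) = 0.4125
Φ⁻¹(FA) = -0.8633
d' = z(H) − z(FA) = 0.4125 − (-0.8633) = 1.2758

d-prime = 1.28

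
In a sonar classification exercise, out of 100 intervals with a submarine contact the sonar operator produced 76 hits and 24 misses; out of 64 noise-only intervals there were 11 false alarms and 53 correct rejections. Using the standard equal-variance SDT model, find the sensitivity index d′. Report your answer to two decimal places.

H = 76/100 = 0.7600
FA = 11/64 = 0.1719
z(H) = 0.7063
z(FA) = -0.9467
d' = z(H) − z(FA) = 0.7063 − (-0.9467) = 1.6530

d′ = 1.65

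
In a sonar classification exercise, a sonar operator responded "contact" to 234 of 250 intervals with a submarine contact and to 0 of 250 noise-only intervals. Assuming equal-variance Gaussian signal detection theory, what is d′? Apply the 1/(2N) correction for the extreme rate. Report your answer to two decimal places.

The false-alarm rate is 0/250 = 0, so apply the 1/(2N) correction: FA → 1/(2·250) = 0.00200.
z(H) = z(0.93600) = 1.522
z(FA) = z(0.00200) = -2.878
d' = 1.522 − (-2.878) = 4.400

d′ = 4.40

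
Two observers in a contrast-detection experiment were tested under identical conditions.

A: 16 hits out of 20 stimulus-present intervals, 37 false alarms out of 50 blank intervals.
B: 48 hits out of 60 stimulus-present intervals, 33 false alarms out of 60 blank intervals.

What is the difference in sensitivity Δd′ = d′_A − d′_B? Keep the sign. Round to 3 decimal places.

A: z(0.8000) = 0.8416, z(0.7400) = 0.6433, d' = 0.1983
B: z(0.8000) = 0.8416, z(0.5500) = 0.1257, d' = 0.7159
Δd' = d'_A − d'_B = 0.1983 − 0.7159 = -0.5176
B has the higher sensitivity.

Δd′ = -0.518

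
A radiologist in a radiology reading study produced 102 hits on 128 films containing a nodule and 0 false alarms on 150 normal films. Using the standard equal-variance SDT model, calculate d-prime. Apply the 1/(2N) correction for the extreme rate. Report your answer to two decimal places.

d-prime = 3.54

The false-alarm rate is 0/150 = 0, so apply the 1/(2N) correction: FA → 1/(2·150) = 0.00333.
z(H) = z(0.79688) = 0.831
z(FA) = z(0.00333) = -2.713
d' = 0.831 − (-2.713) = 3.544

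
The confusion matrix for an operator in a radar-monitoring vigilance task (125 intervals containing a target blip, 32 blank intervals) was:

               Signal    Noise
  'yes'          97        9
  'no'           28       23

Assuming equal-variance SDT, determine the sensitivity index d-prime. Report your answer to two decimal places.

H = 97/125 = 0.7760
FA = 9/32 = 0.2812
Φ⁻¹(H) = Φ⁻¹(0.7760) = 0.759
Φ⁻¹(FA) = Φ⁻¹(0.2812) = -0.579
d' = z(H) − z(FA) = 0.759 − (-0.579) = 1.338

d-prime = 1.34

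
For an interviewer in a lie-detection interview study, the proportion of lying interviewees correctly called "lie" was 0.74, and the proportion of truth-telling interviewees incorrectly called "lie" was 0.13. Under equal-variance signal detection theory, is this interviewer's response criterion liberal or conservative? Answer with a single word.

z(H) = 0.643, z(FA) = -1.126
c = −½·(z(H) + z(FA)) = 0.2415
c > 0 → conservative criterion (biased toward responding “no”).

conservative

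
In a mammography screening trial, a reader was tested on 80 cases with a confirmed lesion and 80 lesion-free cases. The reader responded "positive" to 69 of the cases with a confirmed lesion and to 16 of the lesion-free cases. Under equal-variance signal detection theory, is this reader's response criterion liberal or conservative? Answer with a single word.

z(H) = 1.092, z(FA) = -0.842
c = −½·(z(H) + z(FA)) = -0.125
c < 0 → liberal criterion (biased toward responding “yes”).

liberal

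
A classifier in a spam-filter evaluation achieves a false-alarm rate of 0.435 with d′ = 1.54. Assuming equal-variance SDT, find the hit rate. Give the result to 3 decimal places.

z(false-alarm rate) = z(0.435) = -0.1637
z(H) = z(FA) + d' = -0.1637 + 1.54 = 1.3763
hit rate = Φ(1.3763) = 0.9156

hit rate = 0.916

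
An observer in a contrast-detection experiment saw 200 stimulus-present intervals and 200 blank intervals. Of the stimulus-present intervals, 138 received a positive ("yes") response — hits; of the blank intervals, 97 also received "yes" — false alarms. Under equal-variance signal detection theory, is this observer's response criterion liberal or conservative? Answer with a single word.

z(H) = 0.496, z(FA) = -0.038
c = −½·(z(H) + z(FA)) = -0.229
c < 0 → liberal criterion (biased toward responding “yes”).

liberal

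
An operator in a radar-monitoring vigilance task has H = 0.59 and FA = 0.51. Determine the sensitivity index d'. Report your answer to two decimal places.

Φ⁻¹(H) = 0.2275
Φ⁻¹(FA) = 0.0251
d' = z(H) − z(FA) = 0.2275 − 0.0251 = 0.2024

d' = 0.20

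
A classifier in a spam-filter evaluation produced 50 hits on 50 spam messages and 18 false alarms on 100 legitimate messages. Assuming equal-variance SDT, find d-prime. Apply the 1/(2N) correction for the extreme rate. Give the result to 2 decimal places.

The hit rate is 50/50 = 1, so apply the 1/(2N) correction: H → 1 − 1/(2·50) = 0.99000.
z(H) = z(0.99000) = 2.326
z(FA) = z(0.18000) = -0.915
d' = 2.326 − (-0.915) = 3.241

d-prime = 3.24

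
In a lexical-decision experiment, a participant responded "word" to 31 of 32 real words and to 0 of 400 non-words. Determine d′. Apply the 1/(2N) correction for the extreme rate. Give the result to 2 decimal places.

d′ = 4.89

The false-alarm rate is 0/400 = 0, so apply the 1/(2N) correction: FA → 1/(2·400) = 0.00125.
z(H) = z(0.96875) = 1.863
z(FA) = z(0.00125) = -3.023
d' = 1.863 − (-3.023) = 4.886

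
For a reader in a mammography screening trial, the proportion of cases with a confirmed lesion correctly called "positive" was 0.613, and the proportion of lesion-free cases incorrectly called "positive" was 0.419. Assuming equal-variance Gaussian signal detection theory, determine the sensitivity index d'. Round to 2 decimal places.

z(0.613) = 0.2871, z(0.419) = -0.2045
d' = z(H) − z(FA) = 0.2871 − (-0.2045) = 0.4916

d' = 0.49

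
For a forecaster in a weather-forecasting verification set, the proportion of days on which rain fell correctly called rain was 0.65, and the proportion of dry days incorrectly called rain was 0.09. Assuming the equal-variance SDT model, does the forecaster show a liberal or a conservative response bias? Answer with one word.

z(H) = 0.385, z(FA) = -1.341
c = −½·(z(H) + z(FA)) = 0.478
c > 0 → conservative criterion (biased toward responding “no”).

conservative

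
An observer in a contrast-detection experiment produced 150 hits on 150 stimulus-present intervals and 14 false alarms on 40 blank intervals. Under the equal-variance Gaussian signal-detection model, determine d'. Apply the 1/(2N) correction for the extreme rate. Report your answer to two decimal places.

d' = 3.10

The hit rate is 150/150 = 1, so apply the 1/(2N) correction: H → 1 − 1/(2·150) = 0.99667.
z(H) = z(0.99667) = 2.713
z(FA) = z(0.35000) = -0.385
d' = 2.713 − (-0.385) = 3.098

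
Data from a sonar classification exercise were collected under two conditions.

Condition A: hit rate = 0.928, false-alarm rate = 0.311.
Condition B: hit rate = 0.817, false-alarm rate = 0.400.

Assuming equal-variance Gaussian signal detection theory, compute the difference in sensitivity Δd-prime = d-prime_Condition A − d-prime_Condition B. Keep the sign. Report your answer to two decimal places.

Δd-prime = 0.80

Condition A: z(0.928) = 1.461, z(0.311) = -0.493, d' = 1.954
Condition B: z(0.817) = 0.904, z(0.400) = -0.253, d' = 1.157
Δd' = d'_Condition A − d'_Condition B = 1.954 − 1.157 = 0.797
Condition A has the higher sensitivity.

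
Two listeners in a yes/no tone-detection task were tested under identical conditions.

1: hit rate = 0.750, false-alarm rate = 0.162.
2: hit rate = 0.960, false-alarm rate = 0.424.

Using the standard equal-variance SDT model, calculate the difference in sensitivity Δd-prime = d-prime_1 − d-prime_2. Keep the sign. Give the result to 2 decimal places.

Δd-prime = -0.28

1: z(0.750) = 0.674, z(0.162) = -0.986, d' = 1.660
2: z(0.960) = 1.751, z(0.424) = -0.192, d' = 1.943
Δd' = d'_1 − d'_2 = 1.660 − 1.943 = -0.283
2 has the higher sensitivity.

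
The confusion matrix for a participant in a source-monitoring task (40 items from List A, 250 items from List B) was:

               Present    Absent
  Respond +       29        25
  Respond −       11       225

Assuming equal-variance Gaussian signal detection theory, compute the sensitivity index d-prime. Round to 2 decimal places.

H = 29/40 = 0.7250
FA = 25/250 = 0.1000
z(0.7250) = 0.5978, z(0.1000) = -1.2816
d' = z(H) − z(FA) = 0.5978 − (-1.2816) = 1.8794

d-prime = 1.88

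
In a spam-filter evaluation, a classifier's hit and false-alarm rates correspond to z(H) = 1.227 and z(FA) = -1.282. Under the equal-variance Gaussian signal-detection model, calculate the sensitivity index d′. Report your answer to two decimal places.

d′ = 2.51

d' = z(H) − z(FA) = 1.227 − (-1.282) = 2.509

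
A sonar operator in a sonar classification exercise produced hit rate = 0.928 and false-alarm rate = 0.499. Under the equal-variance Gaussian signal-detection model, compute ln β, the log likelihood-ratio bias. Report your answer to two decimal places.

ln β = -1.07

z(H) = z(0.928) = 1.461
z(FA) = z(0.499) = -0.003
ln β = −½·[z(H)² − z(FA)²] = −0.5 × (2.135 − 0.000) = -1.0675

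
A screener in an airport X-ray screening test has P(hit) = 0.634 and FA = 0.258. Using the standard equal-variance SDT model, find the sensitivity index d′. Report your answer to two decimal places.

z(H) = z(0.634) = 0.342
z(FA) = z(0.258) = -0.650
d' = z(H) − z(FA) = 0.342 − (-0.650) = 0.992

d′ = 0.99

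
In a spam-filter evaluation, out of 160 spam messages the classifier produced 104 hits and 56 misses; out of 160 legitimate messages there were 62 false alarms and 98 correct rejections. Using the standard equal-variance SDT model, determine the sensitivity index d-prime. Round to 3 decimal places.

H = 104/160 = 0.6500
FA = 62/160 = 0.3875
z(H) = 0.3853
z(FA) = -0.2858
d' = z(H) − z(FA) = 0.3853 − (-0.2858) = 0.6711

d-prime = 0.671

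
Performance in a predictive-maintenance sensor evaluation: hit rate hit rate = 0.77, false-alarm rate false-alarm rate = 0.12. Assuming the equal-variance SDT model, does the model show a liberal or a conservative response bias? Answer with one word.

conservative

z(H) = 0.739, z(FA) = -1.175
c = −½·(z(H) + z(FA)) = 0.218
c > 0 → conservative criterion (biased toward responding “no”).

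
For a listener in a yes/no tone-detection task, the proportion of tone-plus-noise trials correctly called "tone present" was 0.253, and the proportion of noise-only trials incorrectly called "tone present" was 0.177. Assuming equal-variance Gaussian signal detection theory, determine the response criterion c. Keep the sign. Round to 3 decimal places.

z(H) = z(0.253) = -0.6651
z(FA) = z(0.177) = -0.9269
c = −½·[z(H) + z(FA)] = −0.5 × (-0.6651 + (-0.9269)) = 0.7960
c > 0: the listener has a conservative response bias.

c = 0.796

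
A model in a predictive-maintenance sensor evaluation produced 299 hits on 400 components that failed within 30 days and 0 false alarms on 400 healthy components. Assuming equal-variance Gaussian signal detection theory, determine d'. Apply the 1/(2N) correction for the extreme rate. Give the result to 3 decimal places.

d' = 3.690

The false-alarm rate is 0/400 = 0, so apply the 1/(2N) correction: FA → 1/(2·400) = 0.00125.
z(H) = z(0.74750) = 0.6666
z(FA) = z(0.00125) = -3.0233
d' = 0.6666 − (-3.0233) = 3.6899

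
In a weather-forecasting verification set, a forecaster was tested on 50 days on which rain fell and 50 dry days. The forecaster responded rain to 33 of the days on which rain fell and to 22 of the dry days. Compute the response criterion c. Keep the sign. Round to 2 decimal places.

c = -0.13

H = 33/50 = 0.6600
FA = 22/50 = 0.4400
z(H) = z(0.6600) = 0.4125
z(FA) = z(0.4400) = -0.1510
c = −½·[z(H) + z(FA)] = −0.5 × (0.4125 + (-0.1510)) = -0.13075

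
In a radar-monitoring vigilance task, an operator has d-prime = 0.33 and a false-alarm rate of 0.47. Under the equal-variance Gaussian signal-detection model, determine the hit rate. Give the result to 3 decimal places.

hit rate = 0.601

z(false-alarm rate) = z(0.47) = -0.0753
z(H) = z(FA) + d' = -0.0753 + 0.33 = 0.2547
hit rate = Φ(0.2547) = 0.6005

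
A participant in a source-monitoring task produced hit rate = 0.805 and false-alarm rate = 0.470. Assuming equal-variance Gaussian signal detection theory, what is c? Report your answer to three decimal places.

z(H) = z(0.805) = 0.8596
z(FA) = z(0.470) = -0.0753
c = −½·[z(H) + z(FA)] = −0.5 × (0.8596 + (-0.0753)) = -0.39215
c < 0: the participant has a liberal response bias.

c = -0.392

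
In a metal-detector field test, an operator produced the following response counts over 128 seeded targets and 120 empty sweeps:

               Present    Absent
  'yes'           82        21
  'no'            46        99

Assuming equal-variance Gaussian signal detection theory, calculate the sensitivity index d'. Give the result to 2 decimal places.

H = 82/128 = 0.6406
FA = 21/120 = 0.1750
z(H) = 0.3601
z(FA) = -0.9346
d' = z(H) − z(FA) = 0.3601 − (-0.9346) = 1.2947

d' = 1.29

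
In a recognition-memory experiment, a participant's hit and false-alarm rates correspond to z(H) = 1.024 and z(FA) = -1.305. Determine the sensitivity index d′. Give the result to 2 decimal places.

d' = z(H) − z(FA) = 1.024 − (-1.305) = 2.329

d′ = 2.33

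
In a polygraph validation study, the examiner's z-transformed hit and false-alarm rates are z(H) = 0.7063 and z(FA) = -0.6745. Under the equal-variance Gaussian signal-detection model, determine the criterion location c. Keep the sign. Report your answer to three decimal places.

c = -0.016

c = −½·[z(H) + z(FA)] = −½·(0.7063 + (-0.6745)) = -0.0159
c < 0: the examiner has a liberal response bias.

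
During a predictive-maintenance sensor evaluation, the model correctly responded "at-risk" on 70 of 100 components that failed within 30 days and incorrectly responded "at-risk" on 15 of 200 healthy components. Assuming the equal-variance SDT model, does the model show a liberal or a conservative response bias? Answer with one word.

z(H) = 0.524, z(FA) = -1.440
c = −½·(z(H) + z(FA)) = 0.458
c > 0 → conservative criterion (biased toward responding “no”).

conservative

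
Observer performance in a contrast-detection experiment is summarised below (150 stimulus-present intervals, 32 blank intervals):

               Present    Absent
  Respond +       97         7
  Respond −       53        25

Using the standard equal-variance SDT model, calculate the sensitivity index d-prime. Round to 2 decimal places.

d-prime = 1.15

H = 97/150 = 0.6467
FA = 7/32 = 0.2188
Φ⁻¹(H) = 0.376
Φ⁻¹(FA) = -0.776
d' = z(H) − z(FA) = 0.376 − (-0.776) = 1.152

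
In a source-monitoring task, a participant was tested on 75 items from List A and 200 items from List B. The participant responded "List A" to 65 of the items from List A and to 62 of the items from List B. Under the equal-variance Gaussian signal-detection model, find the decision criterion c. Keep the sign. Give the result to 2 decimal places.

H = 65/75 = 0.8667
FA = 62/200 = 0.3100
Φ⁻¹(H) = Φ⁻¹(0.8667) = 1.1109
Φ⁻¹(FA) = Φ⁻¹(0.3100) = -0.4959
c = −½·[z(H) + z(FA)] = −0.5 × (1.1109 + (-0.4959)) = -0.3075

c = -0.31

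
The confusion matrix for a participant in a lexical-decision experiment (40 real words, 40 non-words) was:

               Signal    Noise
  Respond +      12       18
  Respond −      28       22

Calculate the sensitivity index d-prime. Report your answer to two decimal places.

d-prime = -0.40

H = 12/40 = 0.3000
FA = 18/40 = 0.4500
z(0.3000) = -0.524, z(0.4500) = -0.126
d' = z(H) − z(FA) = -0.524 − (-0.126) = -0.398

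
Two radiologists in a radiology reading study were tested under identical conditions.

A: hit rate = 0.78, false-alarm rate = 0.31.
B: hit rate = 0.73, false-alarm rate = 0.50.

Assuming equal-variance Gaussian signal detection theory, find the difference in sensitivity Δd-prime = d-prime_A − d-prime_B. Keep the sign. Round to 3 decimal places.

Δd-prime = 0.655

A: z(0.78) = 0.7722, z(0.31) = -0.4959, d' = 1.2681
B: z(0.73) = 0.6128, z(0.50) = 0.0000, d' = 0.6128
Δd' = d'_A − d'_B = 1.2681 − 0.6128 = 0.6553
A has the higher sensitivity.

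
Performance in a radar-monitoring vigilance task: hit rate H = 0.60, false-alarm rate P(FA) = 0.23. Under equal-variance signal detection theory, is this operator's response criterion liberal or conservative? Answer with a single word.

z(H) = 0.253, z(FA) = -0.739
c = −½·(z(H) + z(FA)) = 0.243
c > 0 → conservative criterion (biased toward responding “no”).

conservative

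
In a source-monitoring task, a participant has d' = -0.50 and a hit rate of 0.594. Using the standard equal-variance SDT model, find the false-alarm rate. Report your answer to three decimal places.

z(hit rate) = z(0.594) = 0.2378
z(FA) = z(H) − d' = 0.2378 − (-0.50) = 0.7378
false-alarm rate = Φ(0.7378) = 0.7697

false-alarm rate = 0.770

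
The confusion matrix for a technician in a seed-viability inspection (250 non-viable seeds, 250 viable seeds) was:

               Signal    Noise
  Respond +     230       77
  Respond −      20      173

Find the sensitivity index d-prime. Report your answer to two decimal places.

d-prime = 1.91

H = 230/250 = 0.9200
FA = 77/250 = 0.3080
Φ⁻¹(H) = 1.4051
Φ⁻¹(FA) = -0.5015
d' = z(H) − z(FA) = 1.4051 − (-0.5015) = 1.9066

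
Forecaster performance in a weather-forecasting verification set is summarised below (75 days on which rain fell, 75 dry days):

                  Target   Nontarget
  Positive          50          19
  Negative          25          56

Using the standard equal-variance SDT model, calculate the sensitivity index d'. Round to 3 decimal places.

d' = 1.095

H = 50/75 = 0.6667
FA = 19/75 = 0.2533
z(H) = 0.4308
z(FA) = -0.6641
d' = z(H) − z(FA) = 0.4308 − (-0.6641) = 1.0949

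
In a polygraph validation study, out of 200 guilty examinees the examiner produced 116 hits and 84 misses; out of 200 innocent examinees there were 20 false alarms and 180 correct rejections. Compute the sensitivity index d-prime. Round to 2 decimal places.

H = 116/200 = 0.5800
FA = 20/200 = 0.1000
z(0.5800) = 0.2019, z(0.1000) = -1.2816
d' = z(H) − z(FA) = 0.2019 − (-1.2816) = 1.4835

d-prime = 1.48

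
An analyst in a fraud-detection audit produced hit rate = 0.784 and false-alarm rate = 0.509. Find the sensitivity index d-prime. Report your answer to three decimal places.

d-prime = 0.763

z(0.784) = 0.7858, z(0.509) = 0.0226
d' = z(H) − z(FA) = 0.7858 − 0.0226 = 0.7632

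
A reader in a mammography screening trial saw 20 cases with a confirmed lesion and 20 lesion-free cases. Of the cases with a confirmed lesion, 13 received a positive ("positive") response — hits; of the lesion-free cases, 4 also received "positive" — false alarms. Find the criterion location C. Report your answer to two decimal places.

C = 0.23

H = 13/20 = 0.6500
FA = 4/20 = 0.2000
z(H) = 0.385
z(FA) = -0.842
c = −½·[z(H) + z(FA)] = −0.5 × (0.385 + (-0.842)) = 0.2285
c > 0: the reader has a conservative response bias.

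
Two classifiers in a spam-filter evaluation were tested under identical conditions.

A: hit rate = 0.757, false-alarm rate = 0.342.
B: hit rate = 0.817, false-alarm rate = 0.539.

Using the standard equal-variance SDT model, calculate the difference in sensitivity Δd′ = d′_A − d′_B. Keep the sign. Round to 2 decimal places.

A: z(0.757) = 0.697, z(0.342) = -0.407, d' = 1.104
B: z(0.817) = 0.904, z(0.539) = 0.098, d' = 0.806
Δd' = d'_A − d'_B = 1.104 − 0.806 = 0.298
A has the higher sensitivity.

Δd′ = 0.30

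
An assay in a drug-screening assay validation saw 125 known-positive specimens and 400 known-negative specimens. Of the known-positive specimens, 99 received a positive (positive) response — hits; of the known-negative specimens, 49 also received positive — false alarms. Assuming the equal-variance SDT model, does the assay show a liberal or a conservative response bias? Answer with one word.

z(H) = 0.813, z(FA) = -1.163
c = −½·(z(H) + z(FA)) = 0.175
c > 0 → conservative criterion (biased toward responding “no”).

conservative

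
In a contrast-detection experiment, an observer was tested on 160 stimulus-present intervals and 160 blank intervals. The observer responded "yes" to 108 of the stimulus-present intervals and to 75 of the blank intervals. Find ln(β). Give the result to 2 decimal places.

ln β = -0.10

H = 108/160 = 0.6750
FA = 75/160 = 0.4688
z(H) = 0.454
z(FA) = -0.078
ln β = −½·[z(H)² − z(FA)²] = −0.5 × (0.206 − 0.006) = -0.100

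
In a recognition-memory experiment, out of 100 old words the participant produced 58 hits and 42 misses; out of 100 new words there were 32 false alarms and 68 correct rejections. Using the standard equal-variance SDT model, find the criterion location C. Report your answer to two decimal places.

C = 0.13

H = 58/100 = 0.5800
FA = 32/100 = 0.3200
z(H) = 0.2019
z(FA) = -0.4677
c = −½·[z(H) + z(FA)] = −0.5 × (0.2019 + (-0.4677)) = 0.1329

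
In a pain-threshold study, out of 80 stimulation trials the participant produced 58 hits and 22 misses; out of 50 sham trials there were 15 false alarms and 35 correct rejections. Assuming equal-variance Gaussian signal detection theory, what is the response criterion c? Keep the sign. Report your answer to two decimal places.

c = -0.04

H = 58/80 = 0.7250
FA = 15/50 = 0.3000
z(0.7250) = 0.5978, z(0.3000) = -0.5244
c = −½·[z(H) + z(FA)] = −0.5 × (0.5978 + (-0.5244)) = -0.0367
c < 0: the participant has a liberal response bias.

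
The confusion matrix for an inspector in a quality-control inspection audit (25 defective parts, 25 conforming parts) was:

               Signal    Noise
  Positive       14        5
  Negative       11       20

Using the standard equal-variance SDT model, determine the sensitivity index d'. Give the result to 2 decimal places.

d' = 0.99

H = 14/25 = 0.5600
FA = 5/25 = 0.2000
z(H) = z(0.5600) = 0.151
z(FA) = z(0.2000) = -0.842
d' = z(H) − z(FA) = 0.151 − (-0.842) = 0.993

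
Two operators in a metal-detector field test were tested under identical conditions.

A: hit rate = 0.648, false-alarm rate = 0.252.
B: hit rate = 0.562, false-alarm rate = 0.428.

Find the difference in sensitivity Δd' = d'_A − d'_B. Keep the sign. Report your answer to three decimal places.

Δd' = 0.711

A: z(0.648) = 0.3799, z(0.252) = -0.6682, d' = 1.0481
B: z(0.562) = 0.1560, z(0.428) = -0.1815, d' = 0.3375
Δd' = d'_A − d'_B = 1.0481 − 0.3375 = 0.7106
A has the higher sensitivity.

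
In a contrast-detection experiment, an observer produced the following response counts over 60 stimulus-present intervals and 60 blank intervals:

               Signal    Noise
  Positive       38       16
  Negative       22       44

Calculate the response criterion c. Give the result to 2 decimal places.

c = 0.14

H = 38/60 = 0.6333
FA = 16/60 = 0.2667
z(0.6333) = 0.341, z(0.2667) = -0.623
c = −½·[z(H) + z(FA)] = −0.5 × (0.341 + (-0.623)) = 0.141
c > 0: the observer has a conservative response bias.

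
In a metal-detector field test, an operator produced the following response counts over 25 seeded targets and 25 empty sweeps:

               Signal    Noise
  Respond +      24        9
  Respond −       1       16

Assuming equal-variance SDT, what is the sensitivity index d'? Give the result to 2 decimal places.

H = 24/25 = 0.9600
FA = 9/25 = 0.3600
z(H) = 1.7507
z(FA) = -0.3585
d' = z(H) − z(FA) = 1.7507 − (-0.3585) = 2.1092

d' = 2.11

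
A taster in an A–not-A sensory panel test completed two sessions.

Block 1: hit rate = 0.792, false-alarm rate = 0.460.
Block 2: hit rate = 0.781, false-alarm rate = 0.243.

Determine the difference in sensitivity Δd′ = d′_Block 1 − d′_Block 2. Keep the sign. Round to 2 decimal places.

Δd′ = -0.56

Block 1: z(0.792) = 0.813, z(0.460) = -0.100, d' = 0.913
Block 2: z(0.781) = 0.776, z(0.243) = -0.697, d' = 1.473
Δd' = d'_Block 1 − d'_Block 2 = 0.913 − 1.473 = -0.560
Block 2 has the higher sensitivity.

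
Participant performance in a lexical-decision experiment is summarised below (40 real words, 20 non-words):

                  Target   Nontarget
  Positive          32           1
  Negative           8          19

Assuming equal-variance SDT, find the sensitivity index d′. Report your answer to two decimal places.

H = 32/40 = 0.8000
FA = 1/20 = 0.0500
z(H) = z(0.8000) = 0.8416
z(FA) = z(0.0500) = -1.6449
d' = z(H) − z(FA) = 0.8416 − (-1.6449) = 2.4865

d′ = 2.49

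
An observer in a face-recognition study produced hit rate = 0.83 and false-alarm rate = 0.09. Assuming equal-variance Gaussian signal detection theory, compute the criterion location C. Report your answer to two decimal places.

C = 0.19

z(H) = z(0.83) = 0.9542
z(FA) = z(0.09) = -1.3408
c = −½·[z(H) + z(FA)] = −0.5 × (0.9542 + (-1.3408)) = 0.1933
c > 0: the observer has a conservative response bias.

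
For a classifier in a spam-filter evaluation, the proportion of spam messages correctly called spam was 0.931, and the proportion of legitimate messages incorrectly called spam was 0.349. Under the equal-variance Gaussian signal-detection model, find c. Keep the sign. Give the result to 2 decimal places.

z(H) = 1.483
z(FA) = -0.388
c = −½·[z(H) + z(FA)] = −0.5 × (1.483 + (-0.388)) = -0.5475
c < 0: the classifier has a liberal response bias.

c = -0.55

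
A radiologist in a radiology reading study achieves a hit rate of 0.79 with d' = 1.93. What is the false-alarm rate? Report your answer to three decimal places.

z(hit rate) = z(0.79) = 0.8064
z(FA) = z(H) − d' = 0.8064 − 1.93 = -1.1236
false-alarm rate = Φ(-1.1236) = 0.1306

false-alarm rate = 0.131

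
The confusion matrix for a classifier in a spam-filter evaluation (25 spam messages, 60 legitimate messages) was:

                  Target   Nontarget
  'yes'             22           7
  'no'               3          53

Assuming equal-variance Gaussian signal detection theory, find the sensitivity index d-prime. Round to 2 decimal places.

d-prime = 2.37

H = 22/25 = 0.8800
FA = 7/60 = 0.1167
z(H) = z(0.8800) = 1.175
z(FA) = z(0.1167) = -1.192
d' = z(H) − z(FA) = 1.175 − (-1.192) = 2.367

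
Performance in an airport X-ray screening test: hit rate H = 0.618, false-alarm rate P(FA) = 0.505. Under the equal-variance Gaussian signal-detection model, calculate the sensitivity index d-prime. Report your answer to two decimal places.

d-prime = 0.29

z(H) = 0.300
z(FA) = 0.013
d' = z(H) − z(FA) = 0.300 − 0.013 = 0.287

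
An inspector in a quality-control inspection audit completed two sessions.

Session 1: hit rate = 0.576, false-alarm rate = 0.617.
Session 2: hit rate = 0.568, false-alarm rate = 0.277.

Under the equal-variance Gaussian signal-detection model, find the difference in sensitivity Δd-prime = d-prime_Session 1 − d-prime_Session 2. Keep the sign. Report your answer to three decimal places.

Session 1: z(0.576) = 0.1917, z(0.617) = 0.2976, d' = -0.1059
Session 2: z(0.568) = 0.1713, z(0.277) = -0.5918, d' = 0.7631
Δd' = d'_Session 1 − d'_Session 2 = -0.1059 − 0.7631 = -0.8690
Session 2 has the higher sensitivity.

Δd-prime = -0.869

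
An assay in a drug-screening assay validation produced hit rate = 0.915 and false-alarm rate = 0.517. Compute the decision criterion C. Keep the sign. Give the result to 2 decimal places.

C = -0.71

z(H) = z(0.915) = 1.372
z(FA) = z(0.517) = 0.043
c = −½·[z(H) + z(FA)] = −0.5 × (1.372 + 0.043) = -0.7075
c < 0: the assay has a liberal response bias.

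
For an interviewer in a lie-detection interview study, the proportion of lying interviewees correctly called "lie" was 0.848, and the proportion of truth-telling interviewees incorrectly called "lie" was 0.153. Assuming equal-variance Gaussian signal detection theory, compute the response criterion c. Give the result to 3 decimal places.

z(H) = 1.0279
z(FA) = -1.0237
c = −½·[z(H) + z(FA)] = −0.5 × (1.0279 + (-1.0237)) = -0.0021

c = -0.002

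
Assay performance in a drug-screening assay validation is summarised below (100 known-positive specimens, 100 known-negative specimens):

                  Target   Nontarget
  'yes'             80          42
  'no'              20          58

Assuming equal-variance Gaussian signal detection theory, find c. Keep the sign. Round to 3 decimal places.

c = -0.320

H = 80/100 = 0.8000
FA = 42/100 = 0.4200
z(H) = 0.8416
z(FA) = -0.2019
c = −½·[z(H) + z(FA)] = −0.5 × (0.8416 + (-0.2019)) = -0.31985
c < 0: the assay has a liberal response bias.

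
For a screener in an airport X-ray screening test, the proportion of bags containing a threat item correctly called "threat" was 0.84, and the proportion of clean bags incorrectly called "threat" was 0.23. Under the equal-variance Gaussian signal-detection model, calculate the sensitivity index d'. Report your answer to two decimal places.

z(H) = 0.9945
z(FA) = -0.7388
d' = z(H) − z(FA) = 0.9945 − (-0.7388) = 1.7333

d' = 1.73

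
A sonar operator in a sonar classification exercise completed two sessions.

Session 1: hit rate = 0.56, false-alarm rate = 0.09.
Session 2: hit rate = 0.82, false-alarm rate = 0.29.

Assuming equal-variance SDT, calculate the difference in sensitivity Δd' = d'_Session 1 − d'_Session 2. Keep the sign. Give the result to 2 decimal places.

Session 1: z(0.56) = 0.151, z(0.09) = -1.341, d' = 1.492
Session 2: z(0.82) = 0.915, z(0.29) = -0.553, d' = 1.468
Δd' = d'_Session 1 − d'_Session 2 = 1.492 − 1.468 = 0.024
Session 1 has the higher sensitivity.

Δd' = 0.02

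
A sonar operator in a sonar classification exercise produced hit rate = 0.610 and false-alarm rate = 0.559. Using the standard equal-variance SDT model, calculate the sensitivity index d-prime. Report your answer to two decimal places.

d-prime = 0.13

z(0.610) = 0.279, z(0.559) = 0.148
d' = z(H) − z(FA) = 0.279 − 0.148 = 0.131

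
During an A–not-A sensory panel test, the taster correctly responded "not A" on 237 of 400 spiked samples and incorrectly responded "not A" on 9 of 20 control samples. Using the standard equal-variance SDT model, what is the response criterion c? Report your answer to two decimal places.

c = -0.05

H = 237/400 = 0.5925
FA = 9/20 = 0.4500
Φ⁻¹(0.5925) = 0.234, Φ⁻¹(0.4500) = -0.126
c = −½·[z(H) + z(FA)] = −0.5 × (0.234 + (-0.126)) = -0.054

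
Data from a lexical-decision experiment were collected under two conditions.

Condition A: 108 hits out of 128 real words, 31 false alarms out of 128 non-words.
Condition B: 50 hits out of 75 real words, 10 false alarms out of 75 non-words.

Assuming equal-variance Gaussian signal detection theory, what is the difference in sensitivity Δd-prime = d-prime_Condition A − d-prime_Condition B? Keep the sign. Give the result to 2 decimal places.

Condition A: z(0.8438) = 1.010, z(0.2422) = -0.699, d' = 1.709
Condition B: z(0.6667) = 0.431, z(0.1333) = -1.111, d' = 1.542
Δd' = d'_Condition A − d'_Condition B = 1.709 − 1.542 = 0.167
Condition A has the higher sensitivity.

Δd-prime = 0.17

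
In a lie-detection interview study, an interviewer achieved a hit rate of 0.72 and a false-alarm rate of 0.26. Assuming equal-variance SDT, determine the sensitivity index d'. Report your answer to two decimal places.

z(H) = 0.5828
z(FA) = -0.6433
d' = z(H) − z(FA) = 0.5828 − (-0.6433) = 1.2261

d' = 1.23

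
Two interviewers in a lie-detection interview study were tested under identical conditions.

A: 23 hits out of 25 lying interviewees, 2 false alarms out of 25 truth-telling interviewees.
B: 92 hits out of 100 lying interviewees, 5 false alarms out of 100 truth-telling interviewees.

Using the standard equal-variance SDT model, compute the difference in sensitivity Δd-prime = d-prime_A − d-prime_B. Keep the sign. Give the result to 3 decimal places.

Δd-prime = -0.240

A: z(0.9200) = 1.4051, z(0.0800) = -1.4051, d' = 2.8102
B: z(0.9200) = 1.4051, z(0.0500) = -1.6449, d' = 3.0500
Δd' = d'_A − d'_B = 2.8102 − 3.0500 = -0.2398
B has the higher sensitivity.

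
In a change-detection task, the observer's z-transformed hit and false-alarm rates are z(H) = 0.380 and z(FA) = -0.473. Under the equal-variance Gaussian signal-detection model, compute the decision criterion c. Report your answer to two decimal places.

c = −½·[z(H) + z(FA)] = −½·(0.380 + (-0.473)) = 0.0465
c > 0: the observer has a conservative response bias.

c = 0.05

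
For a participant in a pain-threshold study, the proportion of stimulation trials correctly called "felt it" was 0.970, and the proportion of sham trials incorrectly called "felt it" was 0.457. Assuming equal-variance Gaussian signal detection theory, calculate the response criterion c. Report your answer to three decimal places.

Φ⁻¹(H) = 1.8808
Φ⁻¹(FA) = -0.1080
c = −½·[z(H) + z(FA)] = −0.5 × (1.8808 + (-0.1080)) = -0.8864
c < 0: the participant has a liberal response bias.

c = -0.886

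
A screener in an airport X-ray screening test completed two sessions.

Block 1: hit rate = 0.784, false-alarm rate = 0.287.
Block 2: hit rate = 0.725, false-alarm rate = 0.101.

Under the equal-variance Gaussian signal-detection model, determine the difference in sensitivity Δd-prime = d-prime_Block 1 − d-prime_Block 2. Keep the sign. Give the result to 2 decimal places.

Δd-prime = -0.53

Block 1: z(0.784) = 0.786, z(0.287) = -0.562, d' = 1.348
Block 2: z(0.725) = 0.598, z(0.101) = -1.276, d' = 1.874
Δd' = d'_Block 1 − d'_Block 2 = 1.348 − 1.874 = -0.526
Block 2 has the higher sensitivity.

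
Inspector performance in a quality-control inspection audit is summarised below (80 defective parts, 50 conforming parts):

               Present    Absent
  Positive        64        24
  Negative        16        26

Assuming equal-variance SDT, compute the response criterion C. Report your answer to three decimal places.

H = 64/80 = 0.8000
FA = 24/50 = 0.4800
Φ⁻¹(H) = 0.8416
Φ⁻¹(FA) = -0.0502
c = −½·[z(H) + z(FA)] = −0.5 × (0.8416 + (-0.0502)) = -0.3957

C = -0.396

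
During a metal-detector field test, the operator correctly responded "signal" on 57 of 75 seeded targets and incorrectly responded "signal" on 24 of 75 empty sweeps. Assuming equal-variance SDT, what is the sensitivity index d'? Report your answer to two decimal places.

H = 57/75 = 0.7600
FA = 24/75 = 0.3200
z(0.7600) = 0.7063, z(0.3200) = -0.4677
d' = z(H) − z(FA) = 0.7063 − (-0.4677) = 1.1740

d' = 1.17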